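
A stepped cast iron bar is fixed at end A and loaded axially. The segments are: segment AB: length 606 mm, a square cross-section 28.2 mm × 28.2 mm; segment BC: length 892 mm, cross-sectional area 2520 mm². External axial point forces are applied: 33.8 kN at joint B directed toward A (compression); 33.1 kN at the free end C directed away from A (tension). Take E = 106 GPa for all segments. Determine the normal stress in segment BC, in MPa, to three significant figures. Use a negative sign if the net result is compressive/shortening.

13.1 MPa

Internal axial forces (sectioning from the free end, tension +): N_BC = 33.1 kN, N_AB = -0.7 kN.
σ_BC = N_BC/A_BC = 33100/2520 = 13.13 MPa.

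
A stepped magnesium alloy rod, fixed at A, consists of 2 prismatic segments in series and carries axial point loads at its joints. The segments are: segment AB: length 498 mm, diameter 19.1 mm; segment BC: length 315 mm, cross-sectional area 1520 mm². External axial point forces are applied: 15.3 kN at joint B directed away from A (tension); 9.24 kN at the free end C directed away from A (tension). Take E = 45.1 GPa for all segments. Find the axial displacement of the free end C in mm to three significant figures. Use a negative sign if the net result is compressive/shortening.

Internal axial forces (sectioning from the free end, tension +): N_BC = 9.24 kN, N_AB = 24.54 kN.
A_AB = 286.5 mm².
δ_AB = 24540·498/(286.5·45100) = 0.9457 mm
δ_BC = 9240·315/(1520·45100) = 0.04246 mm
δ = Σδ_i = 0.9882 mm.

0.988 mm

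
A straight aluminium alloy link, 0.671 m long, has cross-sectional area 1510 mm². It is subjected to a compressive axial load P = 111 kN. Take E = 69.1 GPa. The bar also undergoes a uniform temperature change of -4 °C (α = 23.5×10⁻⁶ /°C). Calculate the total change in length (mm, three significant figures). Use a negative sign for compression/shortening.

-0.777 mm

δ_mech = NL/(AE) = -111000·671/(1510·69100) = -0.7138 mm.
δ_thermal = αLΔT = 23.5e-6·671·-4 = -0.06307 mm.
δ = δ_mech + δ_thermal = -0.7769 mm.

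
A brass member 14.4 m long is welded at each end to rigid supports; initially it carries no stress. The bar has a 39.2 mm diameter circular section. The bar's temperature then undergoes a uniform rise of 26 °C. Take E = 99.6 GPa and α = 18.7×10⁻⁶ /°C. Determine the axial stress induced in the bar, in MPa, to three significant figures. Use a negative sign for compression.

-48.4 MPa

Free thermal expansion αLΔT = 18.7e-6 · 14400 · 26 = 7.001 mm.
The walls impose strain ε = −(7.001)/14400 = -4.8620e-04; σ = Eε = 99600 · -4.8620e-04 = -48.43 MPa.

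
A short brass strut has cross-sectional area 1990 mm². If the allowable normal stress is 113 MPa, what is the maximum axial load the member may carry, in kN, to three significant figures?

P_max = σ_allow · A = 113 · 1990 = 224900 N = 224.9 kN.

225 kN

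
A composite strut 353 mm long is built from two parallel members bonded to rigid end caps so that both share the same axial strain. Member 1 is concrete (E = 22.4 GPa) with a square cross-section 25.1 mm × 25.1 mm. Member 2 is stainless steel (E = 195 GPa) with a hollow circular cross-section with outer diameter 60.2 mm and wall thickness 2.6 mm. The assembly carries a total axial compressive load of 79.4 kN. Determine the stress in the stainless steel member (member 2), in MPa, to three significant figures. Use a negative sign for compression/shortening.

-146 MPa

A_1 = 630 mm².
A_2 = 470.5 mm².
Equal strain + equilibrium ⇒ each member carries load in proportion to AE: A₁E₁ = 14110000 N, A₂E₂ = 91740000 N, ΣAE = 105900000 N.
σ₂ = P·E₂/ΣAE = -79400·195000/105900000 = -146.3 MPa.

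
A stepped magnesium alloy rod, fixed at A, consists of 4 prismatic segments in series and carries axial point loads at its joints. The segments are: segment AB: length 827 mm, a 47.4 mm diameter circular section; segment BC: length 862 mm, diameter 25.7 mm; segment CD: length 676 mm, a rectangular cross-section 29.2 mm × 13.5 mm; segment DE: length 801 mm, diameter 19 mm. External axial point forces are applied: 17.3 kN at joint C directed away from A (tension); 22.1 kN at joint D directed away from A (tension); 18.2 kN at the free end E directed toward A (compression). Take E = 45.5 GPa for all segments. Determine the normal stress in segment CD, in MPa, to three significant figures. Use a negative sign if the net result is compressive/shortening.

Internal axial forces (sectioning from the free end, tension +): N_DE = -18.2 kN, N_CD = 3.9 kN, N_BC = 21.2 kN, N_AB = 21.2 kN.
A_CD = 394.2 mm².
σ_CD = N_CD/A_CD = 3900/394.2 = 9.893 MPa.

9.89 MPa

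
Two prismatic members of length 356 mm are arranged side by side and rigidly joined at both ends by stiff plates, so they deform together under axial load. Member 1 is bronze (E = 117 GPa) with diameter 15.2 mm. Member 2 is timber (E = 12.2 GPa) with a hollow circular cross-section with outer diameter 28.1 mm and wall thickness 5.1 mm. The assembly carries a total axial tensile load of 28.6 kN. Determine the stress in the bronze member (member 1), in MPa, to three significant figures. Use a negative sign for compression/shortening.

A_1 = 181.5 mm².
A_2 = 368.5 mm².
Equal strain + equilibrium ⇒ each member carries load in proportion to AE: A₁E₁ = 21230000 N, A₂E₂ = 4496000 N, ΣAE = 25730000 N.
σ₁ = P·E₁/ΣAE = 28600·117000/25730000 = 130.1 MPa.

130 MPa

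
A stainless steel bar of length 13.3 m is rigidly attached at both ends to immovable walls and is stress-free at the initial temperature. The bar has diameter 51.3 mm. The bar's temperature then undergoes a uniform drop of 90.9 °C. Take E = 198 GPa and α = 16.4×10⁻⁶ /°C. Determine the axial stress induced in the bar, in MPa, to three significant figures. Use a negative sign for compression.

Free thermal expansion αLΔT = 16.4e-6 · 13300 · -90.9 = -19.83 mm.
The walls impose strain ε = −(-19.83)/13300 = 1.4908e-03; σ = Eε = 198000 · 1.4908e-03 = 295.2 MPa.

295 MPa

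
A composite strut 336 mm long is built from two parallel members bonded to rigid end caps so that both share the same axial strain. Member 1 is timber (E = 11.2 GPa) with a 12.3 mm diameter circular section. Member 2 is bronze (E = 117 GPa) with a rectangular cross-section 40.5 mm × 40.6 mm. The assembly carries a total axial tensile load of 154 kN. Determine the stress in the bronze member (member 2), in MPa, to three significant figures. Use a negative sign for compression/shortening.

93.0 MPa

A_1 = 118.8 mm².
A_2 = 1644 mm².
Equal strain + equilibrium ⇒ each member carries load in proportion to AE: A₁E₁ = 1331000 N, A₂E₂ = 192400000 N, ΣAE = 193700000 N.
σ₂ = P·E₂/ΣAE = 154000·117000/193700000 = 93.01 MPa.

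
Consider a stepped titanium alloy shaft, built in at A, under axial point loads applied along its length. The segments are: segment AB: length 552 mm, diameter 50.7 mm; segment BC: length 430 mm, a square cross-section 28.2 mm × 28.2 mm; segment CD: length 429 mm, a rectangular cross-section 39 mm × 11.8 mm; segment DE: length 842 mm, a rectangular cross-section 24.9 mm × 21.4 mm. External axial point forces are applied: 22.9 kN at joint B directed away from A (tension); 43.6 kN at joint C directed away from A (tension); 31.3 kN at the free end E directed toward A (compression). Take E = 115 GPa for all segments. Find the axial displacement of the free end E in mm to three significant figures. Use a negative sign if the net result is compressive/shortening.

-0.542 mm

Internal axial forces (sectioning from the free end, tension +): N_DE = -31.3 kN, N_CD = -31.3 kN, N_BC = 12.3 kN, N_AB = 35.2 kN.
A_AB = 2019 mm².
A_BC = 795.2 mm².
A_CD = 460.2 mm².
A_DE = 532.9 mm².
δ_AB = 35200·552/(2019·115000) = 0.08369 mm
δ_BC = 12300·430/(795.2·115000) = 0.05783 mm
δ_CD = -31300·429/(460.2·115000) = -0.2537 mm
δ_DE = -31300·842/(532.9·115000) = -0.4301 mm
δ = Σδ_i = -0.5423 mm.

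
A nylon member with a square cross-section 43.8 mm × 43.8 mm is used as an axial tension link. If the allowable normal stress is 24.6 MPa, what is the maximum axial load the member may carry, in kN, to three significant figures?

A = 1918 mm².
P_max = σ_allow · A = 24.6 · 1918 = 47190 N = 47.19 kN.

47.2 kN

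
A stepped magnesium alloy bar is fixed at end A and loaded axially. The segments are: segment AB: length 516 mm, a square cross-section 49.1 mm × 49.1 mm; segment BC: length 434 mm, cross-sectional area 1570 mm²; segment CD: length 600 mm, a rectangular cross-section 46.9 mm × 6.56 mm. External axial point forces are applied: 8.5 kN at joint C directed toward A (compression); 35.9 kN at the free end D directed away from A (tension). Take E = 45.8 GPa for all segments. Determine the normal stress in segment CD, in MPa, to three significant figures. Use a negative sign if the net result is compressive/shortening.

Internal axial forces (sectioning from the free end, tension +): N_CD = 35.9 kN, N_BC = 27.4 kN, N_AB = 27.4 kN.
A_CD = 307.7 mm².
σ_CD = N_CD/A_CD = 35900/307.7 = 116.7 MPa.

117 MPa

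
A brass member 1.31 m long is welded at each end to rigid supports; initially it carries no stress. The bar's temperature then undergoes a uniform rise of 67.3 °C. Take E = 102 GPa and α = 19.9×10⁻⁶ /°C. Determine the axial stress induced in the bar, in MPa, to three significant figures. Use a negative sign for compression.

Free thermal expansion αLΔT = 19.9e-6 · 1310 · 67.3 = 1.754 mm.
The walls impose strain ε = −(1.754)/1310 = -1.3393e-03; σ = Eε = 102000 · -1.3393e-03 = -136.6 MPa.

-137 MPa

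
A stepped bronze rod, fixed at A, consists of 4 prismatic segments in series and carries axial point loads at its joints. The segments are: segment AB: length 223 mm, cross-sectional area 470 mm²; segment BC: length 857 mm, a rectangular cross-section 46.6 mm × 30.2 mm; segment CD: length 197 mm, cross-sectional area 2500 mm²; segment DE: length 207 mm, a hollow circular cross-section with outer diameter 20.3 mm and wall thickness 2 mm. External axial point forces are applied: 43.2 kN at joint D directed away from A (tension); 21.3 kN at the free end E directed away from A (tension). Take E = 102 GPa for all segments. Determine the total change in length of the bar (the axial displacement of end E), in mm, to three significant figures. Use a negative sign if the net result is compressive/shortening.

1.11 mm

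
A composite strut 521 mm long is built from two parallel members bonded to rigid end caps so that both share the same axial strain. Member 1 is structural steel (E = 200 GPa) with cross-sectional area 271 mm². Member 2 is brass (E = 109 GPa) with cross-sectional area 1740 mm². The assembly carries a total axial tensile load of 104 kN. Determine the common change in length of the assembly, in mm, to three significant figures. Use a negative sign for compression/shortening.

0.222 mm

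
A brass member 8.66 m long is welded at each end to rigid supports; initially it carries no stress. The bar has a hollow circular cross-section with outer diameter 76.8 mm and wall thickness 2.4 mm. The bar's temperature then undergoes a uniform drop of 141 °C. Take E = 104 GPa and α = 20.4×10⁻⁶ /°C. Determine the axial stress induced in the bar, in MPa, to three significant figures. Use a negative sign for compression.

Free thermal expansion αLΔT = 20.4e-6 · 8660 · -141 = -24.91 mm.
The walls impose strain ε = −(-24.91)/8660 = 2.8764e-03; σ = Eε = 104000 · 2.8764e-03 = 299.1 MPa.

299 MPa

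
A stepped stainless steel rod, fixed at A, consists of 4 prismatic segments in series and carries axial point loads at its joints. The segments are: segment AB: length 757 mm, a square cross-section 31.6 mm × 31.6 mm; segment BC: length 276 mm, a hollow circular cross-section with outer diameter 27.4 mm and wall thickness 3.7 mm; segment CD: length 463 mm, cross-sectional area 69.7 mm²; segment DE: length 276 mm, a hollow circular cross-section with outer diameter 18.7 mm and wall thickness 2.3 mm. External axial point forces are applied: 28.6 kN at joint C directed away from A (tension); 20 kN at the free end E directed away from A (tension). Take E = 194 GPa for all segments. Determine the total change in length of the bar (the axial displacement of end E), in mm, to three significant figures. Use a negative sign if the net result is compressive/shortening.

Internal axial forces (sectioning from the free end, tension +): N_DE = 20 kN, N_CD = 20 kN, N_BC = 48.6 kN, N_AB = 48.6 kN.
A_AB = 998.6 mm².
A_BC = 275.5 mm².
A_DE = 118.5 mm².
δ_AB = 48600·757/(998.6·194000) = 0.1899 mm
δ_BC = 48600·276/(275.5·194000) = 0.251 mm
δ_CD = 20000·463/(69.7·194000) = 0.6848 mm
δ_DE = 20000·276/(118.5·194000) = 0.2401 mm
δ = Σδ_i = 1.366 mm.

1.37 mm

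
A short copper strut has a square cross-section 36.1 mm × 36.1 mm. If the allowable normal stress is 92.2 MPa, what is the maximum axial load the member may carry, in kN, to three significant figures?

120 kN

A = 1303 mm².
P_max = σ_allow · A = 92.2 · 1303 = 120200 N = 120.2 kN.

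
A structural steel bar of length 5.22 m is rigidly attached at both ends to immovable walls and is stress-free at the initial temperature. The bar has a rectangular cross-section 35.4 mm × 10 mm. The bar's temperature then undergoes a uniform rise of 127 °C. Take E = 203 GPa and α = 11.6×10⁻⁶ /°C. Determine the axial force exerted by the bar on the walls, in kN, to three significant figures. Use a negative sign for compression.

Free thermal expansion αLΔT = 11.6e-6 · 5220 · 127 = 7.69 mm.
The walls impose strain ε = −(7.69)/5220 = -1.4732e-03; σ = Eε = 203000 · -1.4732e-03 = -299.1 MPa.
Wall reaction R = σ·A = -299.1·354 = -105900 N = -105.9 kN.

-106 kN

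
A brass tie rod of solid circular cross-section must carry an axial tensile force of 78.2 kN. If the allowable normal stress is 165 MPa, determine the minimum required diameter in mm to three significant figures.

Required area A ≥ P/σ_allow = 78200/165 = 473.9 mm².
For a solid circular section, d ≥ √(4A/π) = 24.56 mm.

24.6 mm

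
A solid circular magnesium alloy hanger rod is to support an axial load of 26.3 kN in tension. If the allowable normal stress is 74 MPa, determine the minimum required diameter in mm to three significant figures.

21.3 mm

Required area A ≥ P/σ_allow = 26300/74 = 355.4 mm².
For a solid circular section, d ≥ √(4A/π) = 21.27 mm.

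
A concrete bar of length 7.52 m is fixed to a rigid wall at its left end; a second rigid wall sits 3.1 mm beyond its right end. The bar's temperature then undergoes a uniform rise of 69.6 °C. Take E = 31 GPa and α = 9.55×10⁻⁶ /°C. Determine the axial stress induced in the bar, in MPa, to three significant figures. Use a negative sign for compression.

Free thermal expansion αLΔT = 9.55e-6 · 7520 · 69.6 = 4.998 mm.
The walls engage after the gap closes; constrained expansion = 4.998 − 3.1 = 1.898 mm.
The walls impose strain ε = −(1.898)/7520 = -2.5245e-04; σ = Eε = 31000 · -2.5245e-04 = -7.826 MPa.

-7.83 MPa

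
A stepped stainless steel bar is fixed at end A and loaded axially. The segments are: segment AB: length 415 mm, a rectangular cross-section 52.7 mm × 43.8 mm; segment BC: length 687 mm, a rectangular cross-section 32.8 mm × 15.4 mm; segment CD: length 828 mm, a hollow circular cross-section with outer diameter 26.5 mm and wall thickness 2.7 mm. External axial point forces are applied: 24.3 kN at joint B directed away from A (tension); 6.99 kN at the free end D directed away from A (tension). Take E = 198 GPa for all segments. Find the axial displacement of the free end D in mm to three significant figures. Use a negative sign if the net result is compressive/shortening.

Internal axial forces (sectioning from the free end, tension +): N_CD = 6.99 kN, N_BC = 6.99 kN, N_AB = 31.29 kN.
A_AB = 2308 mm².
A_BC = 505.1 mm².
A_CD = 201.9 mm².
δ_AB = 31290·415/(2308·198000) = 0.02841 mm
δ_BC = 6990·687/(505.1·198000) = 0.04801 mm
δ_CD = 6990·828/(201.9·198000) = 0.1448 mm
δ = Σδ_i = 0.2212 mm.

0.221 mm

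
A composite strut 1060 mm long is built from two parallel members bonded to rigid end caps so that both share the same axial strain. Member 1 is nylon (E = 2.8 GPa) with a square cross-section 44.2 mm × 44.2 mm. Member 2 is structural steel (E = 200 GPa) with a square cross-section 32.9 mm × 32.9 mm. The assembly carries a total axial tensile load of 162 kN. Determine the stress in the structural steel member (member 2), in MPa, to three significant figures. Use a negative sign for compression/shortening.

146 MPa

A_1 = 1954 mm².
A_2 = 1082 mm².
Equal strain + equilibrium ⇒ each member carries load in proportion to AE: A₁E₁ = 5470000 N, A₂E₂ = 216500000 N, ΣAE = 222000000 N.
σ₂ = P·E₂/ΣAE = 162000·200000/222000000 = 146 MPa.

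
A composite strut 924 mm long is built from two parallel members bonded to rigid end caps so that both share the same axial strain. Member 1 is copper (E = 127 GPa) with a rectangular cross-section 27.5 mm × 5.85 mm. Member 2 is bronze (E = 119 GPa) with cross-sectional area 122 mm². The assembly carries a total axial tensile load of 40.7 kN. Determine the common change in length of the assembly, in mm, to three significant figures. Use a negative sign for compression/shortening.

1.08 mm

A_1 = 160.9 mm².
Equal strain + equilibrium ⇒ each member carries load in proportion to AE: A₁E₁ = 20430000 N, A₂E₂ = 14520000 N, ΣAE = 34950000 N.
δ = PL/ΣAE = 40700·924/34950000 = 1.076 mm.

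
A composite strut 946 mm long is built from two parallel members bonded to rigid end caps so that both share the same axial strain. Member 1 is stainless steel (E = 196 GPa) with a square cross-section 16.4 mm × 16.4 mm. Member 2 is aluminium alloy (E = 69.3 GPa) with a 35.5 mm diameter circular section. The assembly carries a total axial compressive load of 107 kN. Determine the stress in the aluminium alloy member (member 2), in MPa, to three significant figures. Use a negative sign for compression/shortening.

-61.1 MPa

A_1 = 269 mm².
A_2 = 989.8 mm².
Equal strain + equilibrium ⇒ each member carries load in proportion to AE: A₁E₁ = 52720000 N, A₂E₂ = 68590000 N, ΣAE = 121300000 N.
σ₂ = P·E₂/ΣAE = -107000·69300/121300000 = -61.13 MPa.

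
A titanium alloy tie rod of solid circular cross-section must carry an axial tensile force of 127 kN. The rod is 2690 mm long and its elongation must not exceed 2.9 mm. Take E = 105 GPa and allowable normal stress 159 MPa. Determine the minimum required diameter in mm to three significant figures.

37.8 mm

Required area A ≥ P/σ_allow = 127000/159 = 798.7 mm².
For a solid circular section, d ≥ √(4A/π) = 31.89 mm.
Elongation limit: A ≥ PL/(Eδ_allow) = 127000·2690/(105000·2.9) = 1122 mm² ⇒ d ≥ 37.8 mm.
The elongation limit governs.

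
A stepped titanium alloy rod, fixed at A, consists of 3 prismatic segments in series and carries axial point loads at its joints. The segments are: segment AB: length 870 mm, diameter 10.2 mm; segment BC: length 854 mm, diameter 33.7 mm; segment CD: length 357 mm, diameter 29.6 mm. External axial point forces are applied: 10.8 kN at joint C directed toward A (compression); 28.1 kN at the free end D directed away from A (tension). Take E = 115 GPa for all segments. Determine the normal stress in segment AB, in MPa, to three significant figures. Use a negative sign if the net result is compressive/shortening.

Internal axial forces (sectioning from the free end, tension +): N_CD = 28.1 kN, N_BC = 17.3 kN, N_AB = 17.3 kN.
A_AB = 81.71 mm².
σ_AB = N_AB/A_AB = 17300/81.71 = 211.7 MPa.

212 MPa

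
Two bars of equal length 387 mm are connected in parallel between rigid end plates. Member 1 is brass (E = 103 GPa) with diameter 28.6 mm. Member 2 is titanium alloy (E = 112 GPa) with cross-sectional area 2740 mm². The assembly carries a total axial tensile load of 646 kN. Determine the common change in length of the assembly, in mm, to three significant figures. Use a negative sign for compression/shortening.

0.670 mm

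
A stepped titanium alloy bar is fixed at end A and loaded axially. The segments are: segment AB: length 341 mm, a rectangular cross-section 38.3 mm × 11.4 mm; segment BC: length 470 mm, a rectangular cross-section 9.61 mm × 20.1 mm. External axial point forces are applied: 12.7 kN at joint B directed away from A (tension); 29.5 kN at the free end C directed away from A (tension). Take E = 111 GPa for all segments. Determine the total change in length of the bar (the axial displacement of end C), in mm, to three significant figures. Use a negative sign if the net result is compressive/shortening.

0.944 mm

Internal axial forces (sectioning from the free end, tension +): N_BC = 29.5 kN, N_AB = 42.2 kN.
A_AB = 436.6 mm².
A_BC = 193.2 mm².
δ_AB = 42200·341/(436.6·111000) = 0.2969 mm
δ_BC = 29500·470/(193.2·111000) = 0.6467 mm
δ = Σδ_i = 0.9436 mm.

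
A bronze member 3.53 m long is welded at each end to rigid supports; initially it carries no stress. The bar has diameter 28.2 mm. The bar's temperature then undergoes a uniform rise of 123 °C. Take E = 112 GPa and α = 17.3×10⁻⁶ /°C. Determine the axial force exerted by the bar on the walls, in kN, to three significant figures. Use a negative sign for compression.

-149 kN

Free thermal expansion αLΔT = 17.3e-6 · 3530 · 123 = 7.511 mm.
The walls impose strain ε = −(7.511)/3530 = -2.1279e-03; σ = Eε = 112000 · -2.1279e-03 = -238.3 MPa.
Wall reaction R = σ·A = -238.3·624.6 = -148900 N = -148.9 kN.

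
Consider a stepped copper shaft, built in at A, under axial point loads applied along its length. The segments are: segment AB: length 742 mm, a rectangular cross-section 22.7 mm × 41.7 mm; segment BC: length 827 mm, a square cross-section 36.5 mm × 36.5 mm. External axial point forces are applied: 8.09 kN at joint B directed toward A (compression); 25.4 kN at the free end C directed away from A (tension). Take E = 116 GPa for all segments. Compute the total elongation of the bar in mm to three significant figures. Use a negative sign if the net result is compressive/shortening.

0.253 mm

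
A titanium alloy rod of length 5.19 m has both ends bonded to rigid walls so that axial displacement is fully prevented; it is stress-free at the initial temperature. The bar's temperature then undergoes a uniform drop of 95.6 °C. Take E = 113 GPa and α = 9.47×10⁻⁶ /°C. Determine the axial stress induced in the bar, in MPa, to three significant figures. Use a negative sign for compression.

102 MPa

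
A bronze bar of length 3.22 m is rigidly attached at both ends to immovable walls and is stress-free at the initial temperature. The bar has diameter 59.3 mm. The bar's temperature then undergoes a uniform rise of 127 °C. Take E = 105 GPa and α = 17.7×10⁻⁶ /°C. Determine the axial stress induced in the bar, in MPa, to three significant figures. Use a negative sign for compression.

-236 MPa

Free thermal expansion αLΔT = 17.7e-6 · 3220 · 127 = 7.238 mm.
The walls impose strain ε = −(7.238)/3220 = -2.2479e-03; σ = Eε = 105000 · -2.2479e-03 = -236 MPa.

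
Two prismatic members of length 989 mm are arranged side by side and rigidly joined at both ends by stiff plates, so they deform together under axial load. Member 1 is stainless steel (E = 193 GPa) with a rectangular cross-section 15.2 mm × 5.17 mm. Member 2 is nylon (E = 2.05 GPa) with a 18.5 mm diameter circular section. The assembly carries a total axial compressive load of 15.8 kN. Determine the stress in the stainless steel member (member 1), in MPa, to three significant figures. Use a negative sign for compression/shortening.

A_1 = 78.58 mm².
A_2 = 268.8 mm².
Equal strain + equilibrium ⇒ each member carries load in proportion to AE: A₁E₁ = 15170000 N, A₂E₂ = 551000 N, ΣAE = 15720000 N.
σ₁ = P·E₁/ΣAE = -15800·193000/15720000 = -194 MPa.

-194 MPa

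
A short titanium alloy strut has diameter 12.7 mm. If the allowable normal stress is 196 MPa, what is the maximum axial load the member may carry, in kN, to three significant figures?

A = 126.7 mm².
P_max = σ_allow · A = 196 · 126.7 = 24830 N = 24.83 kN.

24.8 kN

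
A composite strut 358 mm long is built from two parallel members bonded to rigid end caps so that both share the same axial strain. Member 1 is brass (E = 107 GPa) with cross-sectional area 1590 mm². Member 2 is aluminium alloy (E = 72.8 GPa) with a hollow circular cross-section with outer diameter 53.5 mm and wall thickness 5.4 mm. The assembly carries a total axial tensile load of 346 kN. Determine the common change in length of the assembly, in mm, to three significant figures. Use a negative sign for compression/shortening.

A_2 = 816 mm².
Equal strain + equilibrium ⇒ each member carries load in proportion to AE: A₁E₁ = 170100000 N, A₂E₂ = 59400000 N, ΣAE = 229500000 N.
δ = PL/ΣAE = 346000·358/229500000 = 0.5396 mm.

0.540 mm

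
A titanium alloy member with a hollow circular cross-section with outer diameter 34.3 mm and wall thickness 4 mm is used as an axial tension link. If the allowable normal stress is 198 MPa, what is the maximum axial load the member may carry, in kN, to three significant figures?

A = 380.8 mm².
P_max = σ_allow · A = 198 · 380.8 = 75390 N = 75.39 kN.

75.4 kN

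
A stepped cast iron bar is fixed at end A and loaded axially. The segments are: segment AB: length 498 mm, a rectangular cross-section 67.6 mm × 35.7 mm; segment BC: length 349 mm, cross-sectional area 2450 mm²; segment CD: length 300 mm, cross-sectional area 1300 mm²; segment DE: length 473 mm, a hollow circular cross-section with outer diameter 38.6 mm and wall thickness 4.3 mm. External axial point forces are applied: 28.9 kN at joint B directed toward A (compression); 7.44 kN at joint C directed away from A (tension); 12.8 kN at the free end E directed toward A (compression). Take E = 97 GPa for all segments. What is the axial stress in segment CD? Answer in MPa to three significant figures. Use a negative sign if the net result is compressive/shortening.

Internal axial forces (sectioning from the free end, tension +): N_DE = -12.8 kN, N_CD = -12.8 kN, N_BC = -5.36 kN, N_AB = -34.26 kN.
σ_CD = N_CD/A_CD = -12800/1300 = -9.846 MPa.

-9.85 MPa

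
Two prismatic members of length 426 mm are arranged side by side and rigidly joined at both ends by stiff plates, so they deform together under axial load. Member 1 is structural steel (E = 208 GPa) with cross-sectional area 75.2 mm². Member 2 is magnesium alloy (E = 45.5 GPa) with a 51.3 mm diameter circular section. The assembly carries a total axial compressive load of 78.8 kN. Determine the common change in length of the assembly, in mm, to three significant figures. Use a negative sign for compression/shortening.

A_2 = 2067 mm².
Equal strain + equilibrium ⇒ each member carries load in proportion to AE: A₁E₁ = 15640000 N, A₂E₂ = 94050000 N, ΣAE = 109700000 N.
δ = PL/ΣAE = -78800·426/109700000 = -0.306 mm.

-0.306 mm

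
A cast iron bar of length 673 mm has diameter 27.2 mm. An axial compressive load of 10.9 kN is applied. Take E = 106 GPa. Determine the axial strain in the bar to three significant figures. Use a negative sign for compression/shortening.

-1.77e-04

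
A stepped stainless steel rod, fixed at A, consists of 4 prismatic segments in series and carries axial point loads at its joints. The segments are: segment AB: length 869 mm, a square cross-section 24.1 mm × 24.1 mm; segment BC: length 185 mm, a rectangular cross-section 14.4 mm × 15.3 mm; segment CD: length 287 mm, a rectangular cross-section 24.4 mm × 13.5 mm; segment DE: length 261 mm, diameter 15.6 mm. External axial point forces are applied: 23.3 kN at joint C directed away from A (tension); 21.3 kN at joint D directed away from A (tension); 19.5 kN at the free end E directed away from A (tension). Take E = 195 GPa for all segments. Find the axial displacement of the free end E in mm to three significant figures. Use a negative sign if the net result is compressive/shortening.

1.09 mm

Internal axial forces (sectioning from the free end, tension +): N_DE = 19.5 kN, N_CD = 40.8 kN, N_BC = 64.1 kN, N_AB = 64.1 kN.
A_AB = 580.8 mm².
A_BC = 220.3 mm².
A_CD = 329.4 mm².
A_DE = 191.1 mm².
δ_AB = 64100·869/(580.8·195000) = 0.4918 mm
δ_BC = 64100·185/(220.3·195000) = 0.276 mm
δ_CD = 40800·287/(329.4·195000) = 0.1823 mm
δ_DE = 19500·261/(191.1·195000) = 0.1366 mm
δ = Σδ_i = 1.087 mm.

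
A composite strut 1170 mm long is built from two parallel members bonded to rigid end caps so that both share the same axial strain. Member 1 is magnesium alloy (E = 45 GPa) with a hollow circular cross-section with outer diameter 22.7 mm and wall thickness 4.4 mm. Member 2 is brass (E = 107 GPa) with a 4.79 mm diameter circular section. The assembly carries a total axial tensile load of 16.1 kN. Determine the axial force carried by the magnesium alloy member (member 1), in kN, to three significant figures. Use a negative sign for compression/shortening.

A_1 = 253 mm².
A_2 = 18.02 mm².
Equal strain + equilibrium ⇒ each member carries load in proportion to AE: A₁E₁ = 11380000 N, A₂E₂ = 1928000 N, ΣAE = 13310000 N.
F₁ = P·A₁E₁/ΣAE = 16100·11380000/13310000 = 13770 N.

13.8 kN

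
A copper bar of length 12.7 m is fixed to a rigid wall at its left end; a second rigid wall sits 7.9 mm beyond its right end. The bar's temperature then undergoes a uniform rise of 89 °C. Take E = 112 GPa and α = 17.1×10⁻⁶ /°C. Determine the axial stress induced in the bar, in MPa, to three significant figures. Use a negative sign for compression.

-101 MPa

Free thermal expansion αLΔT = 17.1e-6 · 12700 · 89 = 19.33 mm.
The walls engage after the gap closes; constrained expansion = 19.33 − 7.9 = 11.43 mm.
The walls impose strain ε = −(11.43)/12700 = -8.9985e-04; σ = Eε = 112000 · -8.9985e-04 = -100.8 MPa.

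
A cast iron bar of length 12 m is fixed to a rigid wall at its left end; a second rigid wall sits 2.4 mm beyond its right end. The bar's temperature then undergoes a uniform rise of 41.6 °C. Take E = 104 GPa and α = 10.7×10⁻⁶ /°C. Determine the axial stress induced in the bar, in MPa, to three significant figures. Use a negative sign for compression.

-25.5 MPa

Free thermal expansion αLΔT = 10.7e-6 · 12000 · 41.6 = 5.341 mm.
The walls engage after the gap closes; constrained expansion = 5.341 − 2.4 = 2.941 mm.
The walls impose strain ε = −(2.941)/12000 = -2.4512e-04; σ = Eε = 104000 · -2.4512e-04 = -25.49 MPa.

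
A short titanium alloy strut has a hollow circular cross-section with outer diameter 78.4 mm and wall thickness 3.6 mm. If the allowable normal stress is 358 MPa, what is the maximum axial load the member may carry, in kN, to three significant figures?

A = 846 mm².
P_max = σ_allow · A = 358 · 846 = 302900 N = 302.9 kN.

303 kN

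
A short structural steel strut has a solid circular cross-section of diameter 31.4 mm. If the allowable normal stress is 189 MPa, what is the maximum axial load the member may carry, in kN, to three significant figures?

146 kN

A = 774.4 mm².
P_max = σ_allow · A = 189 · 774.4 = 146400 N = 146.4 kN.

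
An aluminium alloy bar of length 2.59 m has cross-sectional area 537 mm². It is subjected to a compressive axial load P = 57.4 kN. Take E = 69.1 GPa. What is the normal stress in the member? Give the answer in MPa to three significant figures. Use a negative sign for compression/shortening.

-107 MPa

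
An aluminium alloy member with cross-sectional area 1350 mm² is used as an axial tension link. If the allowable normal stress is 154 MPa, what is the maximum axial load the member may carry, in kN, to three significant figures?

208 kN

P_max = σ_allow · A = 154 · 1350 = 207900 N = 207.9 kN.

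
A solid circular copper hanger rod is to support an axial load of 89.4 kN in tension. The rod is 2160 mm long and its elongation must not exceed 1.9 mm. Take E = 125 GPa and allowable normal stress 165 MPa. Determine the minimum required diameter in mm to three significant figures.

Required area A ≥ P/σ_allow = 89400/165 = 541.8 mm².
For a solid circular section, d ≥ √(4A/π) = 26.27 mm.
Elongation limit: A ≥ PL/(Eδ_allow) = 89400·2160/(125000·1.9) = 813.1 mm² ⇒ d ≥ 32.18 mm.
The elongation limit governs.

32.2 mm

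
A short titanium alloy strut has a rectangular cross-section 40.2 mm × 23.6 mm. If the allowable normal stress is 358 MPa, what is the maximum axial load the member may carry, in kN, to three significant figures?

340 kN

A = 948.7 mm².
P_max = σ_allow · A = 358 · 948.7 = 339600 N = 339.6 kN.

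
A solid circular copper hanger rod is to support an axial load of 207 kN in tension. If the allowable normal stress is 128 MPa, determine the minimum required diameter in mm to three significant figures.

Required area A ≥ P/σ_allow = 207000/128 = 1617 mm².
For a solid circular section, d ≥ √(4A/π) = 45.38 mm.

45.4 mm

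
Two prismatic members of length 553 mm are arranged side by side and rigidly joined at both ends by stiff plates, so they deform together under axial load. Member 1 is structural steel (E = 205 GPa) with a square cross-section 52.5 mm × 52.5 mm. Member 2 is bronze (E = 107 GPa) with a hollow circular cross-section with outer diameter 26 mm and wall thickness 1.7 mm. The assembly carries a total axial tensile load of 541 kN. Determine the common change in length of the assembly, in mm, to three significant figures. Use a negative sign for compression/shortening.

0.517 mm

A_1 = 2756 mm².
A_2 = 129.8 mm².
Equal strain + equilibrium ⇒ each member carries load in proportion to AE: A₁E₁ = 565000000 N, A₂E₂ = 13890000 N, ΣAE = 578900000 N.
δ = PL/ΣAE = 541000·553/578900000 = 0.5168 mm.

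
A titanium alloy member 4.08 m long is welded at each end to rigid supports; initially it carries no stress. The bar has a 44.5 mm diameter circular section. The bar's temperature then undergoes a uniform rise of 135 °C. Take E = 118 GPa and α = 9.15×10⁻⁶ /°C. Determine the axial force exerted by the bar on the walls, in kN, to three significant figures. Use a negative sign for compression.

-227 kN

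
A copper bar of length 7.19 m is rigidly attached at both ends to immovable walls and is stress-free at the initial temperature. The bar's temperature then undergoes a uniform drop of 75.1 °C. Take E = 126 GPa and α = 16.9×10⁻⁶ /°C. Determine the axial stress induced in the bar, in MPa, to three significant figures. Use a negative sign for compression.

160 MPa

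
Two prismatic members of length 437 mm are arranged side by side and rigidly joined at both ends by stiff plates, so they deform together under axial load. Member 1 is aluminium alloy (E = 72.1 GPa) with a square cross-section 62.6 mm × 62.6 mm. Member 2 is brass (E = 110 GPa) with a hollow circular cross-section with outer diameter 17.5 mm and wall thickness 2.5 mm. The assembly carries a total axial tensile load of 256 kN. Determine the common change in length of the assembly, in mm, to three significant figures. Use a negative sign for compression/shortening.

A_1 = 3919 mm².
A_2 = 117.8 mm².
Equal strain + equilibrium ⇒ each member carries load in proportion to AE: A₁E₁ = 282500000 N, A₂E₂ = 12960000 N, ΣAE = 295500000 N.
δ = PL/ΣAE = 256000·437/295500000 = 0.3786 mm.

0.379 mm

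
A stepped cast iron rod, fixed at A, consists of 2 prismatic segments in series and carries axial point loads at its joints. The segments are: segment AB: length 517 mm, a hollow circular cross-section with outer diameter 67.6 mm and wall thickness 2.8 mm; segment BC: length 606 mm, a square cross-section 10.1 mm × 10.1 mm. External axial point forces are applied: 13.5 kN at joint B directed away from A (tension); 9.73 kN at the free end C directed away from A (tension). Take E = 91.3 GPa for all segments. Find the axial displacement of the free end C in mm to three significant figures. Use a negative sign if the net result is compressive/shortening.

0.864 mm

Internal axial forces (sectioning from the free end, tension +): N_BC = 9.73 kN, N_AB = 23.23 kN.
A_AB = 570 mm².
A_BC = 102 mm².
δ_AB = 23230·517/(570·91300) = 0.2308 mm
δ_BC = 9730·606/(102·91300) = 0.6331 mm
δ = Σδ_i = 0.8639 mm.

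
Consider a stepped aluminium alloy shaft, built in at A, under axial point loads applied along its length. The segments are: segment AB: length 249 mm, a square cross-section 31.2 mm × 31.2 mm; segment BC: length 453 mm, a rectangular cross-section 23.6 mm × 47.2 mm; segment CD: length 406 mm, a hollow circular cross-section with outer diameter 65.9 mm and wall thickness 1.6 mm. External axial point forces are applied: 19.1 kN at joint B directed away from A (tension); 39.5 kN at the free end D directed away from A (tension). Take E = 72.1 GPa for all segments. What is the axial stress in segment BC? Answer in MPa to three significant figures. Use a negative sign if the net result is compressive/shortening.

35.5 MPa

Internal axial forces (sectioning from the free end, tension +): N_CD = 39.5 kN, N_BC = 39.5 kN, N_AB = 58.6 kN.
A_BC = 1114 mm².
σ_BC = N_BC/A_BC = 39500/1114 = 35.46 MPa.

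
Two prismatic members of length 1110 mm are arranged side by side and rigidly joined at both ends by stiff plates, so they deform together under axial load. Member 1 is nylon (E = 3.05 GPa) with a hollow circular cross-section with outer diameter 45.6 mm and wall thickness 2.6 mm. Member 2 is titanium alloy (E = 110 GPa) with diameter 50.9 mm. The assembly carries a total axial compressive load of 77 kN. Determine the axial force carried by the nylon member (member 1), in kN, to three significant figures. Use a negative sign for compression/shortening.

A_1 = 351.2 mm².
A_2 = 2035 mm².
Equal strain + equilibrium ⇒ each member carries load in proportion to AE: A₁E₁ = 1071000 N, A₂E₂ = 223800000 N, ΣAE = 224900000 N.
F₁ = P·A₁E₁/ΣAE = -77000·1071000/224900000 = -366.8 N.

-0.367 kN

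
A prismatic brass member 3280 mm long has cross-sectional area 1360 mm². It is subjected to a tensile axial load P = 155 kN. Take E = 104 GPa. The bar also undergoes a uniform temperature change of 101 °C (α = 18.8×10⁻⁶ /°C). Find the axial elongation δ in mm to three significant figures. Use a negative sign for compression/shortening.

9.82 mm

δ_mech = NL/(AE) = 155000·3280/(1360·104000) = 3.594 mm.
δ_thermal = αLΔT = 18.8e-6·3280·101 = 6.228 mm.
δ = δ_mech + δ_thermal = 9.823 mm.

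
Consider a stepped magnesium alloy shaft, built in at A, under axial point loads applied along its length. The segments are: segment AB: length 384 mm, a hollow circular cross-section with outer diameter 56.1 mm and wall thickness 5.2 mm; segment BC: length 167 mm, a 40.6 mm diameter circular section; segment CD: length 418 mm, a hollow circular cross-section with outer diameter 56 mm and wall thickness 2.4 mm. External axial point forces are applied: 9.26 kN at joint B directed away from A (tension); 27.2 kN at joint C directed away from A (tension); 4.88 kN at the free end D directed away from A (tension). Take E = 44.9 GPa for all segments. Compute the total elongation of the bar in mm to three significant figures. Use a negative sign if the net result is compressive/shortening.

0.630 mm

Internal axial forces (sectioning from the free end, tension +): N_CD = 4.88 kN, N_BC = 32.08 kN, N_AB = 41.34 kN.
A_AB = 831.5 mm².
A_BC = 1295 mm².
A_CD = 404.1 mm².
δ_AB = 41340·384/(831.5·44900) = 0.4252 mm
δ_BC = 32080·167/(1295·44900) = 0.09216 mm
δ_CD = 4880·418/(404.1·44900) = 0.1124 mm
δ = Σδ_i = 0.6298 mm.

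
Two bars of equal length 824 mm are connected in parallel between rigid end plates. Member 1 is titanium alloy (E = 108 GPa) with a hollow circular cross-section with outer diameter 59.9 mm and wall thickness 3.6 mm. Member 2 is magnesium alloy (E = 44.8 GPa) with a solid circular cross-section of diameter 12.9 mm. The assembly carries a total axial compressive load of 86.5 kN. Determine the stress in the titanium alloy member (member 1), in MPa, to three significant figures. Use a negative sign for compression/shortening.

A_1 = 636.7 mm².
A_2 = 130.7 mm².
Equal strain + equilibrium ⇒ each member carries load in proportion to AE: A₁E₁ = 68770000 N, A₂E₂ = 5855000 N, ΣAE = 74620000 N.
σ₁ = P·E₁/ΣAE = -86500·108000/74620000 = -125.2 MPa.

-125 MPa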